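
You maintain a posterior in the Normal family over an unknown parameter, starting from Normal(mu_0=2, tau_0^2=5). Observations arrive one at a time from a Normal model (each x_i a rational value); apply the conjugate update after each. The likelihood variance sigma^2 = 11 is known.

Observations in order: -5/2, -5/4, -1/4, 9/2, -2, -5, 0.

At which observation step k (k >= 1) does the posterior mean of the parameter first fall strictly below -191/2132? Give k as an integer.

k = 6

obs 1: x=-5/2 → posterior Normal(19/32, 55/16)
obs 2: x=-5/4 → posterior Normal(13/84, 55/21)
obs 3: x=-1/4 → posterior Normal(1/13, 55/26)
obs 4: x=9/2 → posterior Normal(49/62, 55/31)
obs 5: x=-2 → posterior Normal(29/72, 55/36)
obs 6: x=-5 → posterior Normal(-21/82, 55/41)
obs 7: x=0 → posterior Normal(-21/92, 55/46)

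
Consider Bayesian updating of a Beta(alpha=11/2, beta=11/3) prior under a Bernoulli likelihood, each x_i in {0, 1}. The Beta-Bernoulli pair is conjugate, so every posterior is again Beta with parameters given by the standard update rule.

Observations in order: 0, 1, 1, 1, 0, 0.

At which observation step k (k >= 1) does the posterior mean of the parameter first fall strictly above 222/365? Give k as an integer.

obs 1: x=0 → posterior Beta(11/2, 14/3)
obs 2: x=1 → posterior Beta(13/2, 14/3)
obs 3: x=1 → posterior Beta(15/2, 14/3)
obs 4: x=1 → posterior Beta(17/2, 14/3)
obs 5: x=0 → posterior Beta(17/2, 17/3)
obs 6: x=0 → posterior Beta(17/2, 20/3)

k = 3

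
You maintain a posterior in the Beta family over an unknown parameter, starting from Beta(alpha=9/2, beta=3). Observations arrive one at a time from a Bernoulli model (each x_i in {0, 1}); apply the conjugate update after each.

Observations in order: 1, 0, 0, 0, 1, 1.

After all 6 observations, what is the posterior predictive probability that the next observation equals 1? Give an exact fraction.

obs 1: x=1 → posterior Beta(11/2, 3)
obs 2: x=0 → posterior Beta(11/2, 4)
obs 3: x=0 → posterior Beta(11/2, 5)
obs 4: x=0 → posterior Beta(11/2, 6)
obs 5: x=1 → posterior Beta(13/2, 6)
obs 6: x=1 → posterior Beta(15/2, 6)

5/9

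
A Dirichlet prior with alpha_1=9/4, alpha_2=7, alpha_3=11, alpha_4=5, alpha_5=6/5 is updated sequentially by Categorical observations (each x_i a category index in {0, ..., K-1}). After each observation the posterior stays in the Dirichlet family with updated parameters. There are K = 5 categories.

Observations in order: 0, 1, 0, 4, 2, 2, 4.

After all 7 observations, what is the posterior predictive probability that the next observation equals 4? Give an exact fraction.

obs 1: x=0 → posterior Dirichlet(13/4, 7, 11, 5, 6/5)
obs 2: x=1 → posterior Dirichlet(13/4, 8, 11, 5, 6/5)
obs 3: x=0 → posterior Dirichlet(17/4, 8, 11, 5, 6/5)
obs 4: x=4 → posterior Dirichlet(17/4, 8, 11, 5, 11/5)
obs 5: x=2 → posterior Dirichlet(17/4, 8, 12, 5, 11/5)
obs 6: x=2 → posterior Dirichlet(17/4, 8, 13, 5, 11/5)
obs 7: x=4 → posterior Dirichlet(17/4, 8, 13, 5, 16/5)

64/669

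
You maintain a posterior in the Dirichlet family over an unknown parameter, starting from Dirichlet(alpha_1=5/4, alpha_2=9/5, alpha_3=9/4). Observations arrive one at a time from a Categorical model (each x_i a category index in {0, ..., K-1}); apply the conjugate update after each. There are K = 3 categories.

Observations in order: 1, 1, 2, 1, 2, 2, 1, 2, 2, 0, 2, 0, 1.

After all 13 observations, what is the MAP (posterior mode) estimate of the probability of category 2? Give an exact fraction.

145/306

obs 1: x=1 → posterior Dirichlet(5/4, 14/5, 9/4)
obs 2: x=1 → posterior Dirichlet(5/4, 19/5, 9/4)
obs 3: x=2 → posterior Dirichlet(5/4, 19/5, 13/4)
obs 4: x=1 → posterior Dirichlet(5/4, 24/5, 13/4)
obs 5: x=2 → posterior Dirichlet(5/4, 24/5, 17/4)
obs 6: x=2 → posterior Dirichlet(5/4, 24/5, 21/4)
obs 7: x=1 → posterior Dirichlet(5/4, 29/5, 21/4)
obs 8: x=2 → posterior Dirichlet(5/4, 29/5, 25/4)
obs 9: x=2 → posterior Dirichlet(5/4, 29/5, 29/4)
obs 10: x=0 → posterior Dirichlet(9/4, 29/5, 29/4)
obs 11: x=2 → posterior Dirichlet(9/4, 29/5, 33/4)
obs 12: x=0 → posterior Dirichlet(13/4, 29/5, 33/4)
obs 13: x=1 → posterior Dirichlet(13/4, 34/5, 33/4)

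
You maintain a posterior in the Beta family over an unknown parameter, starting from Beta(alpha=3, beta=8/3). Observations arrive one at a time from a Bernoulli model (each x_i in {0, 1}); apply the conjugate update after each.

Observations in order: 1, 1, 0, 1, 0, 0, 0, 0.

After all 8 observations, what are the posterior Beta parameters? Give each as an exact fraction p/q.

alpha=6, beta=23/3

obs 1: x=1 → posterior Beta(4, 8/3)
obs 2: x=1 → posterior Beta(5, 8/3)
obs 3: x=0 → posterior Beta(5, 11/3)
obs 4: x=1 → posterior Beta(6, 11/3)
obs 5: x=0 → posterior Beta(6, 14/3)
obs 6: x=0 → posterior Beta(6, 17/3)
obs 7: x=0 → posterior Beta(6, 20/3)
obs 8: x=0 → posterior Beta(6, 23/3)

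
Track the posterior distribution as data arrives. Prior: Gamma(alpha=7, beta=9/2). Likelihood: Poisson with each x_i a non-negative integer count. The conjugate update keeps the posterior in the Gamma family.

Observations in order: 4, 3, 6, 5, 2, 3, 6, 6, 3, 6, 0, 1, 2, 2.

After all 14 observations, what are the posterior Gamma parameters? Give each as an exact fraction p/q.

alpha=56, beta=37/2

obs 1: x=4 → posterior Gamma(11, 11/2)
obs 2: x=3 → posterior Gamma(14, 13/2)
obs 3: x=6 → posterior Gamma(20, 15/2)
obs 4: x=5 → posterior Gamma(25, 17/2)
obs 5: x=2 → posterior Gamma(27, 19/2)
obs 6: x=3 → posterior Gamma(30, 21/2)
obs 7: x=6 → posterior Gamma(36, 23/2)
obs 8: x=6 → posterior Gamma(42, 25/2)
obs 9: x=3 → posterior Gamma(45, 27/2)
obs 10: x=6 → posterior Gamma(51, 29/2)
obs 11: x=0 → posterior Gamma(51, 31/2)
obs 12: x=1 → posterior Gamma(52, 33/2)
obs 13: x=2 → posterior Gamma(54, 35/2)
obs 14: x=2 → posterior Gamma(56, 37/2)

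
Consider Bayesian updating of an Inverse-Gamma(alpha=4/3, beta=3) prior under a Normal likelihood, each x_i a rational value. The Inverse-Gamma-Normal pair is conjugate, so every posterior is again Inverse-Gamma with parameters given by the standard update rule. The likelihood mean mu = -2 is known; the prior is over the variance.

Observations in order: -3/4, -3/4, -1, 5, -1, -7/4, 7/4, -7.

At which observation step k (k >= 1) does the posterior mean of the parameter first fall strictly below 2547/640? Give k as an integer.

obs 1: x=-3/4 → posterior Inverse-Gamma(11/6, 121/32)
obs 2: x=-3/4 → posterior Inverse-Gamma(7/3, 73/16)
obs 3: x=-1 → posterior Inverse-Gamma(17/6, 81/16)
obs 4: x=5 → posterior Inverse-Gamma(10/3, 473/16)
obs 5: x=-1 → posterior Inverse-Gamma(23/6, 481/16)
obs 6: x=-7/4 → posterior Inverse-Gamma(13/3, 963/32)
obs 7: x=7/4 → posterior Inverse-Gamma(29/6, 297/8)
obs 8: x=-7 → posterior Inverse-Gamma(16/3, 397/8)

k = 2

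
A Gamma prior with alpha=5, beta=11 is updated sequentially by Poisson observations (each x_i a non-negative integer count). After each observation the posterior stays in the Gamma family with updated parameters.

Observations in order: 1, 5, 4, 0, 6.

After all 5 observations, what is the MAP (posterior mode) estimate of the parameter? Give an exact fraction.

5/4

obs 1: x=1 → posterior Gamma(6, 12)
obs 2: x=5 → posterior Gamma(11, 13)
obs 3: x=4 → posterior Gamma(15, 14)
obs 4: x=0 → posterior Gamma(15, 15)
obs 5: x=6 → posterior Gamma(21, 16)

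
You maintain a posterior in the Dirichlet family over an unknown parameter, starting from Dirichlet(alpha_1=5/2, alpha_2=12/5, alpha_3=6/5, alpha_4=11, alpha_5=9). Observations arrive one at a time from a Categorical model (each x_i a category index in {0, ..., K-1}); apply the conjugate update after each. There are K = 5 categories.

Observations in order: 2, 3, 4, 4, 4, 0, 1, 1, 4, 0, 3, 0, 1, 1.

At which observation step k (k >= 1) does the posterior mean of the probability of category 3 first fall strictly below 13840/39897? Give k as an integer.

k = 9

obs 1: x=2 → posterior Dirichlet(5/2, 12/5, 11/5, 11, 9)
obs 2: x=3 → posterior Dirichlet(5/2, 12/5, 11/5, 12, 9)
obs 3: x=4 → posterior Dirichlet(5/2, 12/5, 11/5, 12, 10)
obs 4: x=4 → posterior Dirichlet(5/2, 12/5, 11/5, 12, 11)
obs 5: x=4 → posterior Dirichlet(5/2, 12/5, 11/5, 12, 12)
obs 6: x=0 → posterior Dirichlet(7/2, 12/5, 11/5, 12, 12)
obs 7: x=1 → posterior Dirichlet(7/2, 17/5, 11/5, 12, 12)
obs 8: x=1 → posterior Dirichlet(7/2, 22/5, 11/5, 12, 12)
obs 9: x=4 → posterior Dirichlet(7/2, 22/5, 11/5, 12, 13)
obs 10: x=0 → posterior Dirichlet(9/2, 22/5, 11/5, 12, 13)
obs 11: x=3 → posterior Dirichlet(9/2, 22/5, 11/5, 13, 13)
obs 12: x=0 → posterior Dirichlet(11/2, 22/5, 11/5, 13, 13)
obs 13: x=1 → posterior Dirichlet(11/2, 27/5, 11/5, 13, 13)
obs 14: x=1 → posterior Dirichlet(11/2, 32/5, 11/5, 13, 13)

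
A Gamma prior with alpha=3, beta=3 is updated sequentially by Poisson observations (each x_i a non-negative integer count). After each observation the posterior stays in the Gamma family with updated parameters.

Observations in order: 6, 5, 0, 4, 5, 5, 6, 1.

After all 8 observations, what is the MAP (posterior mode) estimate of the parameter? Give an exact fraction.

obs 1: x=6 → posterior Gamma(9, 4)
obs 2: x=5 → posterior Gamma(14, 5)
obs 3: x=0 → posterior Gamma(14, 6)
obs 4: x=4 → posterior Gamma(18, 7)
obs 5: x=5 → posterior Gamma(23, 8)
obs 6: x=5 → posterior Gamma(28, 9)
obs 7: x=6 → posterior Gamma(34, 10)
obs 8: x=1 → posterior Gamma(35, 11)

34/11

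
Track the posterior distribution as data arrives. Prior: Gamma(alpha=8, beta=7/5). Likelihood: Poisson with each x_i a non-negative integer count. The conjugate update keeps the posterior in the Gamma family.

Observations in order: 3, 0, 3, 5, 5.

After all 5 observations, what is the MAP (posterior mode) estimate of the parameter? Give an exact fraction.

115/32

obs 1: x=3 → posterior Gamma(11, 12/5)
obs 2: x=0 → posterior Gamma(11, 17/5)
obs 3: x=3 → posterior Gamma(14, 22/5)
obs 4: x=5 → posterior Gamma(19, 27/5)
obs 5: x=5 → posterior Gamma(24, 32/5)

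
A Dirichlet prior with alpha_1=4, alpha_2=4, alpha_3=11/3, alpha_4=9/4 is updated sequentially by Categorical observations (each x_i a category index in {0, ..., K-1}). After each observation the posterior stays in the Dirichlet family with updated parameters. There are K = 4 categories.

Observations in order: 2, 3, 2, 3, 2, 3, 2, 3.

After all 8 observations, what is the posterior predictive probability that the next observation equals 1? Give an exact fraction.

48/263

obs 1: x=2 → posterior Dirichlet(4, 4, 14/3, 9/4)
obs 2: x=3 → posterior Dirichlet(4, 4, 14/3, 13/4)
obs 3: x=2 → posterior Dirichlet(4, 4, 17/3, 13/4)
obs 4: x=3 → posterior Dirichlet(4, 4, 17/3, 17/4)
obs 5: x=2 → posterior Dirichlet(4, 4, 20/3, 17/4)
obs 6: x=3 → posterior Dirichlet(4, 4, 20/3, 21/4)
obs 7: x=2 → posterior Dirichlet(4, 4, 23/3, 21/4)
obs 8: x=3 → posterior Dirichlet(4, 4, 23/3, 25/4)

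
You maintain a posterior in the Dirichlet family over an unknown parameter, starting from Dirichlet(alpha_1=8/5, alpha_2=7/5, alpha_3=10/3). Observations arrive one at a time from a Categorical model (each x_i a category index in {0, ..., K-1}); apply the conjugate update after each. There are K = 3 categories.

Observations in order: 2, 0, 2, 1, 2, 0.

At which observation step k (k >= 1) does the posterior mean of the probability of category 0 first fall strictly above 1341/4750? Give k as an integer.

k = 2

obs 1: x=2 → posterior Dirichlet(8/5, 7/5, 13/3)
obs 2: x=0 → posterior Dirichlet(13/5, 7/5, 13/3)
obs 3: x=2 → posterior Dirichlet(13/5, 7/5, 16/3)
obs 4: x=1 → posterior Dirichlet(13/5, 12/5, 16/3)
obs 5: x=2 → posterior Dirichlet(13/5, 12/5, 19/3)
obs 6: x=0 → posterior Dirichlet(18/5, 12/5, 19/3)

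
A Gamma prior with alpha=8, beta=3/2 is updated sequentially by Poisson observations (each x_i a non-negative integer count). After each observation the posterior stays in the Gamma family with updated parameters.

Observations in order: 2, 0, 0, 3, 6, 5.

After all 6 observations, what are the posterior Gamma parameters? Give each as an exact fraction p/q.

obs 1: x=2 → posterior Gamma(10, 5/2)
obs 2: x=0 → posterior Gamma(10, 7/2)
obs 3: x=0 → posterior Gamma(10, 9/2)
obs 4: x=3 → posterior Gamma(13, 11/2)
obs 5: x=6 → posterior Gamma(19, 13/2)
obs 6: x=5 → posterior Gamma(24, 15/2)

alpha=24, beta=15/2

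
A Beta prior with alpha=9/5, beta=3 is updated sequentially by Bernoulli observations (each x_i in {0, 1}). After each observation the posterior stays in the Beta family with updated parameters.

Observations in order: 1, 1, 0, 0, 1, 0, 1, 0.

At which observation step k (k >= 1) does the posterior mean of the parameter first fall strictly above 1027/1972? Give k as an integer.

k = 2

obs 1: x=1 → posterior Beta(14/5, 3)
obs 2: x=1 → posterior Beta(19/5, 3)
obs 3: x=0 → posterior Beta(19/5, 4)
obs 4: x=0 → posterior Beta(19/5, 5)
obs 5: x=1 → posterior Beta(24/5, 5)
obs 6: x=0 → posterior Beta(24/5, 6)
obs 7: x=1 → posterior Beta(29/5, 6)
obs 8: x=0 → posterior Beta(29/5, 7)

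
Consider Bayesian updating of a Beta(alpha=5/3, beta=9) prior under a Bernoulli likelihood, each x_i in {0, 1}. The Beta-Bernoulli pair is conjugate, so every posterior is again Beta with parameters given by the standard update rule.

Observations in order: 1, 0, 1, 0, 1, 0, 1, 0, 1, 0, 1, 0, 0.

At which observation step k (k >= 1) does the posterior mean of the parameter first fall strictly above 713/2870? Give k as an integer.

obs 1: x=1 → posterior Beta(8/3, 9)
obs 2: x=0 → posterior Beta(8/3, 10)
obs 3: x=1 → posterior Beta(11/3, 10)
obs 4: x=0 → posterior Beta(11/3, 11)
obs 5: x=1 → posterior Beta(14/3, 11)
obs 6: x=0 → posterior Beta(14/3, 12)
obs 7: x=1 → posterior Beta(17/3, 12)
obs 8: x=0 → posterior Beta(17/3, 13)
obs 9: x=1 → posterior Beta(20/3, 13)
obs 10: x=0 → posterior Beta(20/3, 14)
obs 11: x=1 → posterior Beta(23/3, 14)
obs 12: x=0 → posterior Beta(23/3, 15)
obs 13: x=0 → posterior Beta(23/3, 16)

k = 3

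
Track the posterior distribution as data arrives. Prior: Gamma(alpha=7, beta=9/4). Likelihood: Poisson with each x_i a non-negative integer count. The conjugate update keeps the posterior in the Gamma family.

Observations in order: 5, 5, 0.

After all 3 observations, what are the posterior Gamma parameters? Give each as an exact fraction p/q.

alpha=17, beta=21/4

obs 1: x=5 → posterior Gamma(12, 13/4)
obs 2: x=5 → posterior Gamma(17, 17/4)
obs 3: x=0 → posterior Gamma(17, 21/4)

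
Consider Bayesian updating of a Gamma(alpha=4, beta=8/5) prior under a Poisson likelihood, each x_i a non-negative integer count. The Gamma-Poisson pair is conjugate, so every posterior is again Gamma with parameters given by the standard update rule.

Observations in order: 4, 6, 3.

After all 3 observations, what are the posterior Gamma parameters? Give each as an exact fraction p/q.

obs 1: x=4 → posterior Gamma(8, 13/5)
obs 2: x=6 → posterior Gamma(14, 18/5)
obs 3: x=3 → posterior Gamma(17, 23/5)

alpha=17, beta=23/5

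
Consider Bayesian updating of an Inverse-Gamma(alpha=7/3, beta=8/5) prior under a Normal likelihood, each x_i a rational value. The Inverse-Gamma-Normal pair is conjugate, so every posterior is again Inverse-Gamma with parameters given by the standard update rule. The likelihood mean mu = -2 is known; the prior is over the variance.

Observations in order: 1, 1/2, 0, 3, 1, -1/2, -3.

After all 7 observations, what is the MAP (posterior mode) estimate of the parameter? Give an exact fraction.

1791/410

obs 1: x=1 → posterior Inverse-Gamma(17/6, 61/10)
obs 2: x=1/2 → posterior Inverse-Gamma(10/3, 369/40)
obs 3: x=0 → posterior Inverse-Gamma(23/6, 449/40)
obs 4: x=3 → posterior Inverse-Gamma(13/3, 949/40)
obs 5: x=1 → posterior Inverse-Gamma(29/6, 1129/40)
obs 6: x=-1/2 → posterior Inverse-Gamma(16/3, 587/20)
obs 7: x=-3 → posterior Inverse-Gamma(35/6, 597/20)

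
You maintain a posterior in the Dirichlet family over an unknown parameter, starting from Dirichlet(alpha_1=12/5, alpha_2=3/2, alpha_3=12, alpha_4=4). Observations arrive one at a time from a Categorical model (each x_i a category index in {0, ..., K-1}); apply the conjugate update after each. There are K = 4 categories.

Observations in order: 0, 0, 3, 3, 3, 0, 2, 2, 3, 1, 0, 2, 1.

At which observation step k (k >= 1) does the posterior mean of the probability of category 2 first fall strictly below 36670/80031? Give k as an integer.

k = 11

obs 1: x=0 → posterior Dirichlet(17/5, 3/2, 12, 4)
obs 2: x=0 → posterior Dirichlet(22/5, 3/2, 12, 4)
obs 3: x=3 → posterior Dirichlet(22/5, 3/2, 12, 5)
obs 4: x=3 → posterior Dirichlet(22/5, 3/2, 12, 6)
obs 5: x=3 → posterior Dirichlet(22/5, 3/2, 12, 7)
obs 6: x=0 → posterior Dirichlet(27/5, 3/2, 12, 7)
obs 7: x=2 → posterior Dirichlet(27/5, 3/2, 13, 7)
obs 8: x=2 → posterior Dirichlet(27/5, 3/2, 14, 7)
obs 9: x=3 → posterior Dirichlet(27/5, 3/2, 14, 8)
obs 10: x=1 → posterior Dirichlet(27/5, 5/2, 14, 8)
obs 11: x=0 → posterior Dirichlet(32/5, 5/2, 14, 8)
obs 12: x=2 → posterior Dirichlet(32/5, 5/2, 15, 8)
obs 13: x=1 → posterior Dirichlet(32/5, 7/2, 15, 8)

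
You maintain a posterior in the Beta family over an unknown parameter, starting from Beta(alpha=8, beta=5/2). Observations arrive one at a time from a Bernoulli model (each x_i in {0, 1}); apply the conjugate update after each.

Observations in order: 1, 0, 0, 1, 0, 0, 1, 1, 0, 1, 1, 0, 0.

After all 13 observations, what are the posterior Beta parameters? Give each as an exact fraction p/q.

alpha=14, beta=19/2

obs 1: x=1 → posterior Beta(9, 5/2)
obs 2: x=0 → posterior Beta(9, 7/2)
obs 3: x=0 → posterior Beta(9, 9/2)
obs 4: x=1 → posterior Beta(10, 9/2)
obs 5: x=0 → posterior Beta(10, 11/2)
obs 6: x=0 → posterior Beta(10, 13/2)
obs 7: x=1 → posterior Beta(11, 13/2)
obs 8: x=1 → posterior Beta(12, 13/2)
obs 9: x=0 → posterior Beta(12, 15/2)
obs 10: x=1 → posterior Beta(13, 15/2)
obs 11: x=1 → posterior Beta(14, 15/2)
obs 12: x=0 → posterior Beta(14, 17/2)
obs 13: x=0 → posterior Beta(14, 19/2)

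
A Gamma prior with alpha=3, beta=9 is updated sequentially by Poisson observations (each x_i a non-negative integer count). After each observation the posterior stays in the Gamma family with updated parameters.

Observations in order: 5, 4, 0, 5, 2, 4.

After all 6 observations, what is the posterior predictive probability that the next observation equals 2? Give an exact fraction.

77436916101729869842529296875/316912650057057350374175801344

obs 1: x=5 → posterior Gamma(8, 10)
obs 2: x=4 → posterior Gamma(12, 11)
obs 3: x=0 → posterior Gamma(12, 12)
obs 4: x=5 → posterior Gamma(17, 13)
obs 5: x=2 → posterior Gamma(19, 14)
obs 6: x=4 → posterior Gamma(23, 15)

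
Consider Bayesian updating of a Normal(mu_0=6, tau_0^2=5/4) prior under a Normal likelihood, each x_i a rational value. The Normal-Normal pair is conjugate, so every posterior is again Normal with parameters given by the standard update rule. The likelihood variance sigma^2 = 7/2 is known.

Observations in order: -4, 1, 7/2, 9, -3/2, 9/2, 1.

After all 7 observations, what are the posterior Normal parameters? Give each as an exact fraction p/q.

mu_0=303/98, tau_0^2=5/14

obs 1: x=-4 → posterior Normal(64/19, 35/38)
obs 2: x=1 → posterior Normal(23/8, 35/48)
obs 3: x=7/2 → posterior Normal(173/58, 35/58)
obs 4: x=9 → posterior Normal(263/68, 35/68)
obs 5: x=-3/2 → posterior Normal(124/39, 35/78)
obs 6: x=9/2 → posterior Normal(293/88, 35/88)
obs 7: x=1 → posterior Normal(303/98, 5/14)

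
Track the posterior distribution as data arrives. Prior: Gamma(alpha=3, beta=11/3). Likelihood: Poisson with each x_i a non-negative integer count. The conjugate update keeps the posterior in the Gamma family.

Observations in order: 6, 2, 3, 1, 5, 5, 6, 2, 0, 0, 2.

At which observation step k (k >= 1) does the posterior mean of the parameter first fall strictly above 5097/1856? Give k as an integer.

obs 1: x=6 → posterior Gamma(9, 14/3)
obs 2: x=2 → posterior Gamma(11, 17/3)
obs 3: x=3 → posterior Gamma(14, 20/3)
obs 4: x=1 → posterior Gamma(15, 23/3)
obs 5: x=5 → posterior Gamma(20, 26/3)
obs 6: x=5 → posterior Gamma(25, 29/3)
obs 7: x=6 → posterior Gamma(31, 32/3)
obs 8: x=2 → posterior Gamma(33, 35/3)
obs 9: x=0 → posterior Gamma(33, 38/3)
obs 10: x=0 → posterior Gamma(33, 41/3)
obs 11: x=2 → posterior Gamma(35, 44/3)

k = 7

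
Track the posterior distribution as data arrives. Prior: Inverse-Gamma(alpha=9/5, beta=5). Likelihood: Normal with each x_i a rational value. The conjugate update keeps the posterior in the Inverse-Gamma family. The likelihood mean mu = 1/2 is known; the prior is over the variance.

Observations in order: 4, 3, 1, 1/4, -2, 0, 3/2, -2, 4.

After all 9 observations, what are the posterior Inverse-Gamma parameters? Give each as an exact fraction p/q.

obs 1: x=4 → posterior Inverse-Gamma(23/10, 89/8)
obs 2: x=3 → posterior Inverse-Gamma(14/5, 57/4)
obs 3: x=1 → posterior Inverse-Gamma(33/10, 115/8)
obs 4: x=1/4 → posterior Inverse-Gamma(19/5, 461/32)
obs 5: x=-2 → posterior Inverse-Gamma(43/10, 561/32)
obs 6: x=0 → posterior Inverse-Gamma(24/5, 565/32)
obs 7: x=3/2 → posterior Inverse-Gamma(53/10, 581/32)
obs 8: x=-2 → posterior Inverse-Gamma(29/5, 681/32)
obs 9: x=4 → posterior Inverse-Gamma(63/10, 877/32)

alpha=63/10, beta=877/32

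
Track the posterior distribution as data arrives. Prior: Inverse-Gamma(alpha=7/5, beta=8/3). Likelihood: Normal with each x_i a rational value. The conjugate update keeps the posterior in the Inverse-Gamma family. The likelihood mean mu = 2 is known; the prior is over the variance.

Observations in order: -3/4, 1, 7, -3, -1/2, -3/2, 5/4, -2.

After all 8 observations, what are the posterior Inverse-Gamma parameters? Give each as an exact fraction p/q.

alpha=27/5, beta=2375/48

obs 1: x=-3/4 → posterior Inverse-Gamma(19/10, 619/96)
obs 2: x=1 → posterior Inverse-Gamma(12/5, 667/96)
obs 3: x=7 → posterior Inverse-Gamma(29/10, 1867/96)
obs 4: x=-3 → posterior Inverse-Gamma(17/5, 3067/96)
obs 5: x=-1/2 → posterior Inverse-Gamma(39/10, 3367/96)
obs 6: x=-3/2 → posterior Inverse-Gamma(22/5, 3955/96)
obs 7: x=5/4 → posterior Inverse-Gamma(49/10, 1991/48)
obs 8: x=-2 → posterior Inverse-Gamma(27/5, 2375/48)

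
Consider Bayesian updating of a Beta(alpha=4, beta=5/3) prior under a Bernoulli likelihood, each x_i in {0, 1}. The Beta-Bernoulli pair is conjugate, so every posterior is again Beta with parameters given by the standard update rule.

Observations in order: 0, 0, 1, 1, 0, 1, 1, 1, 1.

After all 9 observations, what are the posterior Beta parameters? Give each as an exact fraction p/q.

alpha=10, beta=14/3

obs 1: x=0 → posterior Beta(4, 8/3)
obs 2: x=0 → posterior Beta(4, 11/3)
obs 3: x=1 → posterior Beta(5, 11/3)
obs 4: x=1 → posterior Beta(6, 11/3)
obs 5: x=0 → posterior Beta(6, 14/3)
obs 6: x=1 → posterior Beta(7, 14/3)
obs 7: x=1 → posterior Beta(8, 14/3)
obs 8: x=1 → posterior Beta(9, 14/3)
obs 9: x=1 → posterior Beta(10, 14/3)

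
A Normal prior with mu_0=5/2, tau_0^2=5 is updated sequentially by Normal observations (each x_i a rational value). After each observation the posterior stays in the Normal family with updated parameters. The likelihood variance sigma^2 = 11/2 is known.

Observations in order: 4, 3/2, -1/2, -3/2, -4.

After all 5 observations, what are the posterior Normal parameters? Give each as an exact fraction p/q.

obs 1: x=4 → posterior Normal(45/14, 55/21)
obs 2: x=3/2 → posterior Normal(165/62, 55/31)
obs 3: x=-1/2 → posterior Normal(155/82, 55/41)
obs 4: x=-3/2 → posterior Normal(125/102, 55/51)
obs 5: x=-4 → posterior Normal(45/122, 55/61)

mu_0=45/122, tau_0^2=55/61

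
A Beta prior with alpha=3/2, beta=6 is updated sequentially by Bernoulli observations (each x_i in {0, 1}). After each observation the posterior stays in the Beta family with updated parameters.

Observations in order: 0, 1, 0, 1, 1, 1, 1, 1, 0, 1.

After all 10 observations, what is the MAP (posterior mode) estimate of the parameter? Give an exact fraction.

15/31

obs 1: x=0 → posterior Beta(3/2, 7)
obs 2: x=1 → posterior Beta(5/2, 7)
obs 3: x=0 → posterior Beta(5/2, 8)
obs 4: x=1 → posterior Beta(7/2, 8)
obs 5: x=1 → posterior Beta(9/2, 8)
obs 6: x=1 → posterior Beta(11/2, 8)
obs 7: x=1 → posterior Beta(13/2, 8)
obs 8: x=1 → posterior Beta(15/2, 8)
obs 9: x=0 → posterior Beta(15/2, 9)
obs 10: x=1 → posterior Beta(17/2, 9)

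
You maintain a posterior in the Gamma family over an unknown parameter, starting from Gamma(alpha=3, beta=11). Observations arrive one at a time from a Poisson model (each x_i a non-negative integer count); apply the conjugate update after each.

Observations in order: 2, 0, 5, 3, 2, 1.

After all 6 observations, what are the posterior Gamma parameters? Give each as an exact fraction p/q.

alpha=16, beta=17

obs 1: x=2 → posterior Gamma(5, 12)
obs 2: x=0 → posterior Gamma(5, 13)
obs 3: x=5 → posterior Gamma(10, 14)
obs 4: x=3 → posterior Gamma(13, 15)
obs 5: x=2 → posterior Gamma(15, 16)
obs 6: x=1 → posterior Gamma(16, 17)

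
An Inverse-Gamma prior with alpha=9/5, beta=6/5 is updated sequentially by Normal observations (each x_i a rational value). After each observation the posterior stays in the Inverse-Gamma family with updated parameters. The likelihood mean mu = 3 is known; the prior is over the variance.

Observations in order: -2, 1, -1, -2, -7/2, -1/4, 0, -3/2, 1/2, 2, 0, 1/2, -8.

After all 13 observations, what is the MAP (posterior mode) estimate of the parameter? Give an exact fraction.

obs 1: x=-2 → posterior Inverse-Gamma(23/10, 137/10)
obs 2: x=1 → posterior Inverse-Gamma(14/5, 157/10)
obs 3: x=-1 → posterior Inverse-Gamma(33/10, 237/10)
obs 4: x=-2 → posterior Inverse-Gamma(19/5, 181/5)
obs 5: x=-7/2 → posterior Inverse-Gamma(43/10, 2293/40)
obs 6: x=-1/4 → posterior Inverse-Gamma(24/5, 10017/160)
obs 7: x=0 → posterior Inverse-Gamma(53/10, 10737/160)
obs 8: x=-3/2 → posterior Inverse-Gamma(29/5, 12357/160)
obs 9: x=1/2 → posterior Inverse-Gamma(63/10, 12857/160)
obs 10: x=2 → posterior Inverse-Gamma(34/5, 12937/160)
obs 11: x=0 → posterior Inverse-Gamma(73/10, 13657/160)
obs 12: x=1/2 → posterior Inverse-Gamma(39/5, 14157/160)
obs 13: x=-8 → posterior Inverse-Gamma(83/10, 23837/160)

23837/1488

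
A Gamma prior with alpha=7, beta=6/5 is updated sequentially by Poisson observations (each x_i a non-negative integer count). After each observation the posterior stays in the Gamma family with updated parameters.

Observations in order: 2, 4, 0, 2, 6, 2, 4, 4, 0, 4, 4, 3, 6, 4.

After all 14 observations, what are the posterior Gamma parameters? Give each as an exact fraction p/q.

obs 1: x=2 → posterior Gamma(9, 11/5)
obs 2: x=4 → posterior Gamma(13, 16/5)
obs 3: x=0 → posterior Gamma(13, 21/5)
obs 4: x=2 → posterior Gamma(15, 26/5)
obs 5: x=6 → posterior Gamma(21, 31/5)
obs 6: x=2 → posterior Gamma(23, 36/5)
obs 7: x=4 → posterior Gamma(27, 41/5)
obs 8: x=4 → posterior Gamma(31, 46/5)
obs 9: x=0 → posterior Gamma(31, 51/5)
obs 10: x=4 → posterior Gamma(35, 56/5)
obs 11: x=4 → posterior Gamma(39, 61/5)
obs 12: x=3 → posterior Gamma(42, 66/5)
obs 13: x=6 → posterior Gamma(48, 71/5)
obs 14: x=4 → posterior Gamma(52, 76/5)

alpha=52, beta=76/5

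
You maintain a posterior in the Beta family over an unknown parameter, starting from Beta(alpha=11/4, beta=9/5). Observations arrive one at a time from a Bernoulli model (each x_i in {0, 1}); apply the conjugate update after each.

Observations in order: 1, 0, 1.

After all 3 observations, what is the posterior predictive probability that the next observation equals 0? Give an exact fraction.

obs 1: x=1 → posterior Beta(15/4, 9/5)
obs 2: x=0 → posterior Beta(15/4, 14/5)
obs 3: x=1 → posterior Beta(19/4, 14/5)

56/151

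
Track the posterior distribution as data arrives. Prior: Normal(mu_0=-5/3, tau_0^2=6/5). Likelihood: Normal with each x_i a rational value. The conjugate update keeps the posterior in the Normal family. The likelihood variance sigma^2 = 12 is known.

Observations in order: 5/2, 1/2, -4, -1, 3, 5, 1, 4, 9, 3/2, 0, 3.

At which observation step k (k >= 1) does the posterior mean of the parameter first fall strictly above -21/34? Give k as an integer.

k = 7

obs 1: x=5/2 → posterior Normal(-85/66, 12/11)
obs 2: x=1/2 → posterior Normal(-41/36, 1)
obs 3: x=-4 → posterior Normal(-53/39, 12/13)
obs 4: x=-1 → posterior Normal(-4/3, 6/7)
obs 5: x=3 → posterior Normal(-47/45, 4/5)
obs 6: x=5 → posterior Normal(-2/3, 3/4)
obs 7: x=1 → posterior Normal(-29/51, 12/17)
obs 8: x=4 → posterior Normal(-17/54, 2/3)
obs 9: x=9 → posterior Normal(10/57, 12/19)
obs 10: x=3/2 → posterior Normal(29/120, 3/5)
obs 11: x=0 → posterior Normal(29/126, 4/7)
obs 12: x=3 → posterior Normal(47/132, 6/11)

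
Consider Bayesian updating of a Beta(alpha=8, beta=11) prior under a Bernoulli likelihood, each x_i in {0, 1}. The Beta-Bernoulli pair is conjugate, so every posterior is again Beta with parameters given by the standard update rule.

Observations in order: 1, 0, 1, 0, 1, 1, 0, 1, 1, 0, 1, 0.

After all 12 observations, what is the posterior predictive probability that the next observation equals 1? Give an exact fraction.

obs 1: x=1 → posterior Beta(9, 11)
obs 2: x=0 → posterior Beta(9, 12)
obs 3: x=1 → posterior Beta(10, 12)
obs 4: x=0 → posterior Beta(10, 13)
obs 5: x=1 → posterior Beta(11, 13)
obs 6: x=1 → posterior Beta(12, 13)
obs 7: x=0 → posterior Beta(12, 14)
obs 8: x=1 → posterior Beta(13, 14)
obs 9: x=1 → posterior Beta(14, 14)
obs 10: x=0 → posterior Beta(14, 15)
obs 11: x=1 → posterior Beta(15, 15)
obs 12: x=0 → posterior Beta(15, 16)

15/31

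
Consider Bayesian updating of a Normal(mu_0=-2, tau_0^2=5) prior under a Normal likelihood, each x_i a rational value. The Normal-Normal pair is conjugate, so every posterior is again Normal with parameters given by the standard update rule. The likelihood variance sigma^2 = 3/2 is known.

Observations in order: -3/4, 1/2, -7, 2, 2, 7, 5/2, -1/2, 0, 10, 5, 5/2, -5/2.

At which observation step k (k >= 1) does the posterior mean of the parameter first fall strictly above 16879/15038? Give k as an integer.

obs 1: x=-3/4 → posterior Normal(-27/26, 15/13)
obs 2: x=1/2 → posterior Normal(-17/46, 15/23)
obs 3: x=-7 → posterior Normal(-157/66, 5/11)
obs 4: x=2 → posterior Normal(-117/86, 15/43)
obs 5: x=2 → posterior Normal(-77/106, 15/53)
obs 6: x=7 → posterior Normal(1/2, 5/21)
obs 7: x=5/2 → posterior Normal(113/146, 15/73)
obs 8: x=-1/2 → posterior Normal(103/166, 15/83)
obs 9: x=0 → posterior Normal(103/186, 5/31)
obs 10: x=10 → posterior Normal(303/206, 15/103)
obs 11: x=5 → posterior Normal(403/226, 15/113)
obs 12: x=5/2 → posterior Normal(151/82, 5/41)
obs 13: x=-5/2 → posterior Normal(403/266, 15/133)

k = 10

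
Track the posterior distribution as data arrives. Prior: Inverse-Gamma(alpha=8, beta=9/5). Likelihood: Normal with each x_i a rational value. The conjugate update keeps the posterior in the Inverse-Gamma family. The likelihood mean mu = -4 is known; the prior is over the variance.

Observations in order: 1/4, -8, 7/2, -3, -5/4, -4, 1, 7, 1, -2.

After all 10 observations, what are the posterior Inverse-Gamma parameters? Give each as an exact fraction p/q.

alpha=13, beta=11099/80

obs 1: x=1/4 → posterior Inverse-Gamma(17/2, 1733/160)
obs 2: x=-8 → posterior Inverse-Gamma(9, 3013/160)
obs 3: x=7/2 → posterior Inverse-Gamma(19/2, 7513/160)
obs 4: x=-3 → posterior Inverse-Gamma(10, 7593/160)
obs 5: x=-5/4 → posterior Inverse-Gamma(21/2, 4099/80)
obs 6: x=-4 → posterior Inverse-Gamma(11, 4099/80)
obs 7: x=1 → posterior Inverse-Gamma(23/2, 5099/80)
obs 8: x=7 → posterior Inverse-Gamma(12, 9939/80)
obs 9: x=1 → posterior Inverse-Gamma(25/2, 10939/80)
obs 10: x=-2 → posterior Inverse-Gamma(13, 11099/80)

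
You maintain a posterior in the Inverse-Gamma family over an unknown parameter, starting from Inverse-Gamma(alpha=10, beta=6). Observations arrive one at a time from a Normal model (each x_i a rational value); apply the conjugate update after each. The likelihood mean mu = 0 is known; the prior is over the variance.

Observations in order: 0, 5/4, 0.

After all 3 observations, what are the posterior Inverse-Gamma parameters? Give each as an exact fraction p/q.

obs 1: x=0 → posterior Inverse-Gamma(21/2, 6)
obs 2: x=5/4 → posterior Inverse-Gamma(11, 217/32)
obs 3: x=0 → posterior Inverse-Gamma(23/2, 217/32)

alpha=23/2, beta=217/32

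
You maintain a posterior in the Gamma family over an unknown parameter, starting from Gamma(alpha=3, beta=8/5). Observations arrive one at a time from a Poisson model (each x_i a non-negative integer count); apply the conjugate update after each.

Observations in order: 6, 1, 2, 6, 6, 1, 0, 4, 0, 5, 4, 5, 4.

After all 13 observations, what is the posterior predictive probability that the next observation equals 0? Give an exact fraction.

obs 1: x=6 → posterior Gamma(9, 13/5)
obs 2: x=1 → posterior Gamma(10, 18/5)
obs 3: x=2 → posterior Gamma(12, 23/5)
obs 4: x=6 → posterior Gamma(18, 28/5)
obs 5: x=6 → posterior Gamma(24, 33/5)
obs 6: x=1 → posterior Gamma(25, 38/5)
obs 7: x=0 → posterior Gamma(25, 43/5)
obs 8: x=4 → posterior Gamma(29, 48/5)
obs 9: x=0 → posterior Gamma(29, 53/5)
obs 10: x=5 → posterior Gamma(34, 58/5)
obs 11: x=4 → posterior Gamma(38, 63/5)
obs 12: x=5 → posterior Gamma(43, 68/5)
obs 13: x=4 → posterior Gamma(47, 73/5)

3768551248899833747076215505965237052409736851635285841734766120901688657631615263595897/84809856124640963803679346407374171370055484544613268485369910178223123198708958743232512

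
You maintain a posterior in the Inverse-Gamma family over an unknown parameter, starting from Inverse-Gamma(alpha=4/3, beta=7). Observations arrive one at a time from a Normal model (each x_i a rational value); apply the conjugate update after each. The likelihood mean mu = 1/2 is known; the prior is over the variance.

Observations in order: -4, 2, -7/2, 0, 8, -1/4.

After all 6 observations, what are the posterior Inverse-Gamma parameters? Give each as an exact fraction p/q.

alpha=13/3, beta=1753/32

obs 1: x=-4 → posterior Inverse-Gamma(11/6, 137/8)
obs 2: x=2 → posterior Inverse-Gamma(7/3, 73/4)
obs 3: x=-7/2 → posterior Inverse-Gamma(17/6, 105/4)
obs 4: x=0 → posterior Inverse-Gamma(10/3, 211/8)
obs 5: x=8 → posterior Inverse-Gamma(23/6, 109/2)
obs 6: x=-1/4 → posterior Inverse-Gamma(13/3, 1753/32)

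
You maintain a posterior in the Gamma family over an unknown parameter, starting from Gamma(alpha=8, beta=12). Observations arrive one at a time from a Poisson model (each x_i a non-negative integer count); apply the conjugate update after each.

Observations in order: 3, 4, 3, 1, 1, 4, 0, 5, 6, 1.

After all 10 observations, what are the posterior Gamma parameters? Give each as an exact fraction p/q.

alpha=36, beta=22

obs 1: x=3 → posterior Gamma(11, 13)
obs 2: x=4 → posterior Gamma(15, 14)
obs 3: x=3 → posterior Gamma(18, 15)
obs 4: x=1 → posterior Gamma(19, 16)
obs 5: x=1 → posterior Gamma(20, 17)
obs 6: x=4 → posterior Gamma(24, 18)
obs 7: x=0 → posterior Gamma(24, 19)
obs 8: x=5 → posterior Gamma(29, 20)
obs 9: x=6 → posterior Gamma(35, 21)
obs 10: x=1 → posterior Gamma(36, 22)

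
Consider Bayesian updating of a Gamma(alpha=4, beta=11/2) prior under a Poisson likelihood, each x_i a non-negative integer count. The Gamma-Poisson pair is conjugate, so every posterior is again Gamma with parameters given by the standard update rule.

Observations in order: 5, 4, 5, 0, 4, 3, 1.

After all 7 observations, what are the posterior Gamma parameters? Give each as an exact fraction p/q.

obs 1: x=5 → posterior Gamma(9, 13/2)
obs 2: x=4 → posterior Gamma(13, 15/2)
obs 3: x=5 → posterior Gamma(18, 17/2)
obs 4: x=0 → posterior Gamma(18, 19/2)
obs 5: x=4 → posterior Gamma(22, 21/2)
obs 6: x=3 → posterior Gamma(25, 23/2)
obs 7: x=1 → posterior Gamma(26, 25/2)

alpha=26, beta=25/2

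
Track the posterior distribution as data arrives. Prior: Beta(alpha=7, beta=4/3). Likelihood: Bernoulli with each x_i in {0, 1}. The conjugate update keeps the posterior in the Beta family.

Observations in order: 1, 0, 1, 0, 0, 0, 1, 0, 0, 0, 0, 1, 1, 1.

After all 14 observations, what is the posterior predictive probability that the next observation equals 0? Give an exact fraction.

28/67

obs 1: x=1 → posterior Beta(8, 4/3)
obs 2: x=0 → posterior Beta(8, 7/3)
obs 3: x=1 → posterior Beta(9, 7/3)
obs 4: x=0 → posterior Beta(9, 10/3)
obs 5: x=0 → posterior Beta(9, 13/3)
obs 6: x=0 → posterior Beta(9, 16/3)
obs 7: x=1 → posterior Beta(10, 16/3)
obs 8: x=0 → posterior Beta(10, 19/3)
obs 9: x=0 → posterior Beta(10, 22/3)
obs 10: x=0 → posterior Beta(10, 25/3)
obs 11: x=0 → posterior Beta(10, 28/3)
obs 12: x=1 → posterior Beta(11, 28/3)
obs 13: x=1 → posterior Beta(12, 28/3)
obs 14: x=1 → posterior Beta(13, 28/3)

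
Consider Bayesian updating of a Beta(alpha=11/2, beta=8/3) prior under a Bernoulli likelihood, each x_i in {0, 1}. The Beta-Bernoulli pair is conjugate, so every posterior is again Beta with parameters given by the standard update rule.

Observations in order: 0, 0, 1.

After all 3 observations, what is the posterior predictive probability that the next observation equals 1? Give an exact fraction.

39/67

obs 1: x=0 → posterior Beta(11/2, 11/3)
obs 2: x=0 → posterior Beta(11/2, 14/3)
obs 3: x=1 → posterior Beta(13/2, 14/3)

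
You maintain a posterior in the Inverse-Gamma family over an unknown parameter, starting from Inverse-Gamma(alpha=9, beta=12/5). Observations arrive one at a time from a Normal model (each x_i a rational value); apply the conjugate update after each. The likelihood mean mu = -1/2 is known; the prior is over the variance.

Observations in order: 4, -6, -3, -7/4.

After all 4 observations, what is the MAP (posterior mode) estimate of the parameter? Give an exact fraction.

obs 1: x=4 → posterior Inverse-Gamma(19/2, 501/40)
obs 2: x=-6 → posterior Inverse-Gamma(10, 553/20)
obs 3: x=-3 → posterior Inverse-Gamma(21/2, 1231/40)
obs 4: x=-7/4 → posterior Inverse-Gamma(11, 5049/160)

1683/640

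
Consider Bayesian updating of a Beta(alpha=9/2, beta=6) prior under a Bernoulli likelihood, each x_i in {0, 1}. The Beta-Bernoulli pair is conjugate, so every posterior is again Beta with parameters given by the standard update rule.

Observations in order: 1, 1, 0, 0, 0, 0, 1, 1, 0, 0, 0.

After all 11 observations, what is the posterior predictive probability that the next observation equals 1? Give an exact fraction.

17/43

obs 1: x=1 → posterior Beta(11/2, 6)
obs 2: x=1 → posterior Beta(13/2, 6)
obs 3: x=0 → posterior Beta(13/2, 7)
obs 4: x=0 → posterior Beta(13/2, 8)
obs 5: x=0 → posterior Beta(13/2, 9)
obs 6: x=0 → posterior Beta(13/2, 10)
obs 7: x=1 → posterior Beta(15/2, 10)
obs 8: x=1 → posterior Beta(17/2, 10)
obs 9: x=0 → posterior Beta(17/2, 11)
obs 10: x=0 → posterior Beta(17/2, 12)
obs 11: x=0 → posterior Beta(17/2, 13)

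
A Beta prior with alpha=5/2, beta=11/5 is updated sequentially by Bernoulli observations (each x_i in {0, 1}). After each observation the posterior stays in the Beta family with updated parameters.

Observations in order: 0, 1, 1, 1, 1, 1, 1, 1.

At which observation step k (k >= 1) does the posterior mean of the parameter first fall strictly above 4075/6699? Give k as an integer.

k = 4

obs 1: x=0 → posterior Beta(5/2, 16/5)
obs 2: x=1 → posterior Beta(7/2, 16/5)
obs 3: x=1 → posterior Beta(9/2, 16/5)
obs 4: x=1 → posterior Beta(11/2, 16/5)
obs 5: x=1 → posterior Beta(13/2, 16/5)
obs 6: x=1 → posterior Beta(15/2, 16/5)
obs 7: x=1 → posterior Beta(17/2, 16/5)
obs 8: x=1 → posterior Beta(19/2, 16/5)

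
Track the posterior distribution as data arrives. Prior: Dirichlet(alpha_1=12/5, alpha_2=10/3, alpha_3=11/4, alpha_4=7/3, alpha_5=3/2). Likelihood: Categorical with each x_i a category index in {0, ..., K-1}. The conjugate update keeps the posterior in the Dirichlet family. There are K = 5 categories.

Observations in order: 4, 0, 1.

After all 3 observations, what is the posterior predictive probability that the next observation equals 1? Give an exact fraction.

260/919

obs 1: x=4 → posterior Dirichlet(12/5, 10/3, 11/4, 7/3, 5/2)
obs 2: x=0 → posterior Dirichlet(17/5, 10/3, 11/4, 7/3, 5/2)
obs 3: x=1 → posterior Dirichlet(17/5, 13/3, 11/4, 7/3, 5/2)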